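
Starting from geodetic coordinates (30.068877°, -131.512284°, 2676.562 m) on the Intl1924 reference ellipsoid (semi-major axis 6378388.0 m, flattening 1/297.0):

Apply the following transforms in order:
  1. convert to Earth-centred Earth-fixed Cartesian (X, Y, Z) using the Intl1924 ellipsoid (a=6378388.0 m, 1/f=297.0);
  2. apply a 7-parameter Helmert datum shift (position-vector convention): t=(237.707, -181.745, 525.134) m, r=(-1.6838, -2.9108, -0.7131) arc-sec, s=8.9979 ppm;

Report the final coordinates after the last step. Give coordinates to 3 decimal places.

X=-3663035.184 m, Y=-4138864.730 m, Z=3178906.465 m

start: φ=30.068877°, λ=-131.512284°, h=2676.562 m
→ ECEF (a=6378388.000, f=1/297.0): X=-3663180.7686, Y=-4138684.3558, Z=3178370.6421
→ Helmert 7p (PV): X=-3663035.1844, Y=-4138864.7296, Z=3178906.4653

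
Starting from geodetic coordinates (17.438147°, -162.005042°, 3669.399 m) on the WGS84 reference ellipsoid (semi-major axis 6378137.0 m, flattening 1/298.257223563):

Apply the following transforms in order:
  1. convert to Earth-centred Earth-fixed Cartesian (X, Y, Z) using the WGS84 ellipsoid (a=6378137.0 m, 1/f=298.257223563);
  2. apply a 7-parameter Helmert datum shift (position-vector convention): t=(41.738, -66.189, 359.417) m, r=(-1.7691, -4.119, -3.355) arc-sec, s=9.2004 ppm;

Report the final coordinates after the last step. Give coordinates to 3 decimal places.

X=-5792498.521 m, Y=-1881480.288 m, Z=1900527.395 m

start: φ=17.438147°, λ=-162.005042°, h=3669.399 m
→ ECEF (a=6378137.000, f=1/298.257223563): X=-5792418.4153, Y=-1881507.3045, Z=1900250.0301
→ Helmert 7p (PV): X=-5792498.5212, Y=-1881480.2884, Z=1900527.3950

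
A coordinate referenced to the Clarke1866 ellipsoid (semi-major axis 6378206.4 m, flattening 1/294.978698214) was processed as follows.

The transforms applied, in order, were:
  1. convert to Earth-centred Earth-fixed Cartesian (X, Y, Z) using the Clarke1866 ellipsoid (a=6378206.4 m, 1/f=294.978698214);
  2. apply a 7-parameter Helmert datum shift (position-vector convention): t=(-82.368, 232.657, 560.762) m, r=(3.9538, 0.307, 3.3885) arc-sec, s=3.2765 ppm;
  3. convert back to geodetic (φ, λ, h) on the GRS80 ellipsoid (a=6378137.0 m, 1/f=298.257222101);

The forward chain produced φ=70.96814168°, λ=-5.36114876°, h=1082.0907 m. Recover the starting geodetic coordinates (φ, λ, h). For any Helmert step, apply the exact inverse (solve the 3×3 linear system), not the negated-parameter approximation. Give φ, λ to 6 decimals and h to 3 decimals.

φ=70.967129°, λ=-5.365114°, h=708.162 m

start: φ=70.968142°, λ=-5.361149°, h=1082.091 m
→ ECEF (a=6378137.000, f=1/298.257222101): X=2077346.3822, Y=-194945.9410, Z=6008146.5200
→ Helmert⁻¹: X=2077409.7970, Y=-195096.9294, Z=6007572.9059
→ geod (Bowring, a=6378206.400): φ=70.96712900°, λ=-5.36511400°, h=708.1620 m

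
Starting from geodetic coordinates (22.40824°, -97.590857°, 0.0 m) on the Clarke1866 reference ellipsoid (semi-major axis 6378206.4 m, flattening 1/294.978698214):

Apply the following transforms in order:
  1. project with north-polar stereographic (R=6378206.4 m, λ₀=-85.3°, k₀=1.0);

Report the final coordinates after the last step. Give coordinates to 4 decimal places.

start: φ=22.408240°, λ=-97.590857°, h=0.000 m
→ stereo (R=6378206.4, λ₀=-85.3°): E=-1817595.8357, N=-8342643.0794

E=-1817595.8357 m, N=-8342643.0794 m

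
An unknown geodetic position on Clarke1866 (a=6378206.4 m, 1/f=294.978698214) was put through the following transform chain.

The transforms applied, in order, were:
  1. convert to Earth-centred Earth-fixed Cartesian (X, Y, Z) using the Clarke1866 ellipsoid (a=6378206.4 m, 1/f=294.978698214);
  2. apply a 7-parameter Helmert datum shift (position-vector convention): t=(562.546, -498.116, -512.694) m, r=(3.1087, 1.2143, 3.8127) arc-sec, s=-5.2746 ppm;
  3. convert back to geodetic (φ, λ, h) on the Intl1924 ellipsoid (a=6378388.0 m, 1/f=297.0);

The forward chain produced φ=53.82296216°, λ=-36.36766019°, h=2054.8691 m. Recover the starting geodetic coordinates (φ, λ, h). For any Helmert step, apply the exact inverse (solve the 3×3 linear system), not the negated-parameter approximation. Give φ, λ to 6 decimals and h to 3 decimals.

start: φ=53.822962°, λ=-36.367660°, h=2054.869 m
→ ECEF (a=6378388.000, f=1/297.0): X=3039363.6955, Y=-2238165.2613, Z=5126898.8132
→ Helmert⁻¹: X=3038745.6301, Y=-2237657.8394, Z=5127490.1665
→ geod (Bowring, a=6378206.400): φ=53.83314200°, λ=-36.36702100°, h=2337.9000 m

φ=53.833142°, λ=-36.367021°, h=2337.900 m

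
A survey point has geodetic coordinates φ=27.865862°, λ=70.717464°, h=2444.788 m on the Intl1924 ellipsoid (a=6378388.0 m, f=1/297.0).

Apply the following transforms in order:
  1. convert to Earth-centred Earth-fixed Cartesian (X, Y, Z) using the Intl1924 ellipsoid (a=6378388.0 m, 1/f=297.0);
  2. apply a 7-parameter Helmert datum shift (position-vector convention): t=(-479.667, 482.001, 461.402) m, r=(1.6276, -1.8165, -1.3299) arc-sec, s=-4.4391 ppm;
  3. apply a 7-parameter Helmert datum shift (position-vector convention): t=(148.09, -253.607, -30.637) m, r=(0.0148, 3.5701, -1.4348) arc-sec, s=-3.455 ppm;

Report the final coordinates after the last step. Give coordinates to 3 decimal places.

start: φ=27.865862°, λ=70.717464°, h=2444.788 m
→ ECEF (a=6378388.000, f=1/297.0): X=1864157.4844, Y=5328404.1252, Z=2964556.2330
→ Helmert 7p (PV): X=1863677.7895, Y=5328827.0610, Z=2965062.9372
→ Helmert 7p (PV): X=1863907.8284, Y=5328541.8663, Z=2964990.1813

X=1863907.828 m, Y=5328541.866 m, Z=2964990.181 m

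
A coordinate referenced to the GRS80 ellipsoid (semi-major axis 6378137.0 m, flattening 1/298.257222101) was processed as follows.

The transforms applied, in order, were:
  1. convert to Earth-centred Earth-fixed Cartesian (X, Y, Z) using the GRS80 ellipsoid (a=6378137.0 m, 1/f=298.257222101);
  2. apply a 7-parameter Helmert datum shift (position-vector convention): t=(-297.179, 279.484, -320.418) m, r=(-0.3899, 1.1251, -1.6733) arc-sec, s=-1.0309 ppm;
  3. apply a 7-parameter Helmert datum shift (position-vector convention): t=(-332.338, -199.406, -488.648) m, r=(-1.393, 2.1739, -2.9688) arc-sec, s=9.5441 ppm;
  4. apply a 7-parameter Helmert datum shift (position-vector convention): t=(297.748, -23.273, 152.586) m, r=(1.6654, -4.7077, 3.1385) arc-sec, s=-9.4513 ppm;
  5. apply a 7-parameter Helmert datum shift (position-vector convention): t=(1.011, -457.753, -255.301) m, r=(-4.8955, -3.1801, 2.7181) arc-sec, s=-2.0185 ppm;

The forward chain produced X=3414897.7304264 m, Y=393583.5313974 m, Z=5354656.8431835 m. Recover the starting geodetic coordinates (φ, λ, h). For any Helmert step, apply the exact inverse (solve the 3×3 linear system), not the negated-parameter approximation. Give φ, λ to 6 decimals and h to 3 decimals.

φ=57.476114°, λ=6.577895°, h=1097.280 m

start: X=3414897.7304, Y=393583.5314, Z=5354656.8432 m
→ Helmert⁻¹: X=3414991.3619, Y=393869.9850, Z=5354879.6504
→ Helmert⁻¹: X=3414854.0942, Y=393888.2551, Z=5354696.5545
→ Helmert⁻¹: X=3415091.7252, Y=394096.8879, Z=5355172.7470
→ Helmert⁻¹: X=3415360.0177, Y=393835.3932, Z=5355518.0600
→ geod (Bowring, a=6378137.000): φ=57.47611400°, λ=6.57789500°, h=1097.2800 m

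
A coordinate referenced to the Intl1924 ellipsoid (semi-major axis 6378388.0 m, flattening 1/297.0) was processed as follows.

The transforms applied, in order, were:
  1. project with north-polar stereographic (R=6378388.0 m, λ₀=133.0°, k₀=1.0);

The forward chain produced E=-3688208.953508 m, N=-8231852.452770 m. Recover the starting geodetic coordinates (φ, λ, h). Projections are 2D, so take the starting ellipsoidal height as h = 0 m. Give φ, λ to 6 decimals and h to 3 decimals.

φ=19.471681°, λ=108.865655°, h=0.000 m

start: E=-3688208.9535, N=-8231852.4528 m
→ stereo⁻¹: φ=19.47168100°, λ=108.86565500°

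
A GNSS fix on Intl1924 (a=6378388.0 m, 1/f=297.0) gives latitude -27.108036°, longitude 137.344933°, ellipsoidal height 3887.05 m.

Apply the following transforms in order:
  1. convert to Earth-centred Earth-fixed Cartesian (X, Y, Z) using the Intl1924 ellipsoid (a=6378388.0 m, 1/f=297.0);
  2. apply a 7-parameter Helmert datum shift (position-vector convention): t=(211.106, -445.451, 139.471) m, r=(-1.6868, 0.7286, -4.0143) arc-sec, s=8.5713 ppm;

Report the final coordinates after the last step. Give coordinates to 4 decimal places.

start: φ=-27.108036°, λ=137.344933°, h=3887.050 m
→ ECEF (a=6378388.000, f=1/297.0): X=-4181116.0460, Y=3852156.2160, Z=-2890687.6755
→ Helmert 7p (PV): X=-4180876.0178, Y=3851801.5162, Z=-2890589.7147

X=-4180876.0178 m, Y=3851801.5162 m, Z=-2890589.7147 m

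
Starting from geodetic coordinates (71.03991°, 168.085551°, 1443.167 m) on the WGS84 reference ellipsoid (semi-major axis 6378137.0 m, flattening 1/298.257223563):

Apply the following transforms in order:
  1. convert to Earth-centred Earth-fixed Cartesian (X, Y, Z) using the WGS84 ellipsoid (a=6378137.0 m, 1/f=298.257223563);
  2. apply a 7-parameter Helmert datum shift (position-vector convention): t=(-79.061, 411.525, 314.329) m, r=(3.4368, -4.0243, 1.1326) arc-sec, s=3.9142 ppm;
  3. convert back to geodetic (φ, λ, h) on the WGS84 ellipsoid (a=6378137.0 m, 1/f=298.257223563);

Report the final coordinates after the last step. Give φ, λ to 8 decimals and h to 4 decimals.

start: φ=71.039910°, λ=168.085551°, h=1443.167 m
→ ECEF (a=6378137.000, f=1/298.257223563): X=-2034229.7750, Y=429215.2574, Z=6011094.9059
→ Helmert 7p (PV): X=-2034436.4343, Y=429517.1347, Z=6011400.2264
→ geod (Bowring, a=6378137.000): φ=71.03855711°, λ=168.07858747°, h=1817.8775 m

φ=71.03855711°, λ=168.07858747°, h=1817.8775 m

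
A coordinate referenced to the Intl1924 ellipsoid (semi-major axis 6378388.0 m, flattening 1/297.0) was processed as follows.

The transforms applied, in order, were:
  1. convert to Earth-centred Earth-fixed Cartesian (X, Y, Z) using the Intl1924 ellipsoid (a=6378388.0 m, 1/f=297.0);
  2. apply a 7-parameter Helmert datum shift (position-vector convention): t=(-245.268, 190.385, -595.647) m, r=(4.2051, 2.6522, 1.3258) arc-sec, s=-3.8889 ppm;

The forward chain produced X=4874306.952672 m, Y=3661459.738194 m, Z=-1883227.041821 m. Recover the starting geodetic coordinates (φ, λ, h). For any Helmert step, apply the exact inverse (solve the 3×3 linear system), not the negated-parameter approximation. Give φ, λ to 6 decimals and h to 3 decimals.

start: X=4874306.9527, Y=3661459.7382, Z=-1883227.0418 m
→ Helmert⁻¹: X=4874618.9180, Y=3661213.8778, Z=-1882650.6781
→ geod (Bowring, a=6378388.000): φ=-17.27052300°, λ=36.90936800°, h=3989.6180 m

φ=-17.270523°, λ=36.909368°, h=3989.618 m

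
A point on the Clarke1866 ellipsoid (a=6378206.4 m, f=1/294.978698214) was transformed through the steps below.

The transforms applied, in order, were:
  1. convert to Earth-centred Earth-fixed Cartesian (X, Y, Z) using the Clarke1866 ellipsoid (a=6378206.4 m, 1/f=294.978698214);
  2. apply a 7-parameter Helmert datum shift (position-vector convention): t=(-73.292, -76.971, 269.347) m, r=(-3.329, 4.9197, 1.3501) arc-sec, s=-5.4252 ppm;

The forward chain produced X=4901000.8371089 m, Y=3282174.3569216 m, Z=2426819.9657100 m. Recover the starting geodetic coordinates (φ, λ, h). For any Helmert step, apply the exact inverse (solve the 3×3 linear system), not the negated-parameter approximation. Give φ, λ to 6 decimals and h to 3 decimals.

start: X=4901000.8371, Y=3282174.3569, Z=2426819.9657 m
→ Helmert⁻¹: X=4901064.3211, Y=3282197.8890, Z=2426733.6533
→ geod (Bowring, a=6378206.400): φ=22.49992400°, λ=33.80985800°, h=3204.3310 m

φ=22.499924°, λ=33.809858°, h=3204.331 m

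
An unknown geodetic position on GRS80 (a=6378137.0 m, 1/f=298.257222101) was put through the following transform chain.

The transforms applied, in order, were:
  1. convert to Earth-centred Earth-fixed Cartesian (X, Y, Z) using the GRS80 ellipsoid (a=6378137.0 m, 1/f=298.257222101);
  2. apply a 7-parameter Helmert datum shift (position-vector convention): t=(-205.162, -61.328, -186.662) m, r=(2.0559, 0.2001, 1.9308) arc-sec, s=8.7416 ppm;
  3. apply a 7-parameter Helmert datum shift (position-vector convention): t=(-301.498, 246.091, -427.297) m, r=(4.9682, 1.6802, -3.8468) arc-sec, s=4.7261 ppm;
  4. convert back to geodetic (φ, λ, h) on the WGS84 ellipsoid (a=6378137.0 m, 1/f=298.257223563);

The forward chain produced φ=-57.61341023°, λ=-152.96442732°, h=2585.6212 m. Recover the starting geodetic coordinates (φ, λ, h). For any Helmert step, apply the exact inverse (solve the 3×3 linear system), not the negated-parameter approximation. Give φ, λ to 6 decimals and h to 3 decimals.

φ=-57.612824°, λ=-152.954197°, h=1784.567 m

start: φ=-57.613410°, λ=-152.964427°, h=2585.621 m
→ ECEF (a=6378137.000, f=1/298.257223563): X=-3051519.4711, Y=-1557214.0135, Z=-5364981.8736
→ Helmert⁻¹: X=-3051130.8046, Y=-1557638.8594, Z=-5364516.5592
→ Helmert⁻¹: X=-3050908.3492, Y=-1557588.8241, Z=-5364270.4396
→ geod (Bowring, a=6378137.000): φ=-57.61282400°, λ=-152.95419700°, h=1784.5670 m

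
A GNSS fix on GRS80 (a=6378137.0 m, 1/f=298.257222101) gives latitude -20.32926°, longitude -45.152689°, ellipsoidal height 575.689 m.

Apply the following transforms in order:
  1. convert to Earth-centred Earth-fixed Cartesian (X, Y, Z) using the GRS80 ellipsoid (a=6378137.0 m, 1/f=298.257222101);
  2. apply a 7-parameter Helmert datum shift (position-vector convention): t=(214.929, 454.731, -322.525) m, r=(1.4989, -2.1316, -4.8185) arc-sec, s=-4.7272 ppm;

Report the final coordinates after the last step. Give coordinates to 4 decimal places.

X=4220021.0172 m, Y=-4242061.7822 m, Z=-2202413.0136 m

start: φ=-20.329260°, λ=-45.152689°, h=575.689 m
→ ECEF (a=6378137.000, f=1/298.257222101): X=4219902.3858, Y=-4242453.9909, Z=-2202113.6787
→ Helmert 7p (PV): X=4220021.0172, Y=-4242061.7822, Z=-2202413.0136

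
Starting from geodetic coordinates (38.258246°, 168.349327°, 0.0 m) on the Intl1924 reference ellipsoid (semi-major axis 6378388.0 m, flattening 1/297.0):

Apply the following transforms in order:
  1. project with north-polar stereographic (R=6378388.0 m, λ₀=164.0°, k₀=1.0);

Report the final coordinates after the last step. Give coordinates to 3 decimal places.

E=469155.165 m, N=-6168531.204 m

start: φ=38.258246°, λ=168.349327°, h=0.000 m
→ stereo (R=6378388.0, λ₀=164.0°): E=469155.1651, N=-6168531.2042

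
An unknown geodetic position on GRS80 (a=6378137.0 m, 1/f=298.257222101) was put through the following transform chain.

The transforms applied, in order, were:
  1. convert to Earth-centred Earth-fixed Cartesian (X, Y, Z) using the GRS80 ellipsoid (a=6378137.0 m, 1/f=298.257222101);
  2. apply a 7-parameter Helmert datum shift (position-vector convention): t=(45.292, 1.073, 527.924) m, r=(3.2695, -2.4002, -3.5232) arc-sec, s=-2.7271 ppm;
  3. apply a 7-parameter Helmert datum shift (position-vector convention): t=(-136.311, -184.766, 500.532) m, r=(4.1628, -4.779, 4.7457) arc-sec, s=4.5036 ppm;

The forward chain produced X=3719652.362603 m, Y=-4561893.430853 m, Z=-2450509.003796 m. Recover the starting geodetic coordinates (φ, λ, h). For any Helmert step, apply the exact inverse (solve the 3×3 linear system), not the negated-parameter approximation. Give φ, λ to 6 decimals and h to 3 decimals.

start: X=3719652.3626, Y=-4561893.4309, Z=-2450509.0038 m
→ Helmert⁻¹: X=3719610.1761, Y=-4561823.1664, Z=-2450992.6121
→ Helmert⁻¹: X=3719624.4210, Y=-4561812.0039, Z=-2451498.1959
→ geod (Bowring, a=6378137.000): φ=-22.74822800°, λ=-50.80677900°, h=1210.4260 m

φ=-22.748228°, λ=-50.806779°, h=1210.426 m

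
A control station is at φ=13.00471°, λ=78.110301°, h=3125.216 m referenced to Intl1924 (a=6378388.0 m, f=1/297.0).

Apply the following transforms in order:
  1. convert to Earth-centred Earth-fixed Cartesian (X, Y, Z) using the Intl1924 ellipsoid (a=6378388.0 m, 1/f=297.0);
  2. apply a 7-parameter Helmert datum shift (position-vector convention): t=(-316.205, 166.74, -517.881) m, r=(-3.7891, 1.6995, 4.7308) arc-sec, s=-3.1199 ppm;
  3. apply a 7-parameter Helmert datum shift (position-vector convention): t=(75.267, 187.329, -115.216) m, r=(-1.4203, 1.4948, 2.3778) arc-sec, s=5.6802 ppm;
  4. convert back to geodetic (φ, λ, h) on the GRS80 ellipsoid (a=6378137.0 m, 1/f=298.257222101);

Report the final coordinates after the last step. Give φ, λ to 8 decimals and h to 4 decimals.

φ=12.99656422°, λ=78.11498889°, h=3534.5043 m

start: φ=13.004710°, λ=78.110301°, h=3125.216 m
→ ECEF (a=6378388.000, f=1/297.0): X=1281268.2233, Y=6085475.6126, Z=1426632.7130
→ Helmert 7p (PV): X=1280820.2021, Y=6085678.9603, Z=1425988.0339
→ Helmert 7p (PV): X=1280842.9231, Y=6085925.4416, Z=1425829.7306
→ geod (Bowring, a=6378137.000): φ=12.99656422°, λ=78.11498889°, h=3534.5043 m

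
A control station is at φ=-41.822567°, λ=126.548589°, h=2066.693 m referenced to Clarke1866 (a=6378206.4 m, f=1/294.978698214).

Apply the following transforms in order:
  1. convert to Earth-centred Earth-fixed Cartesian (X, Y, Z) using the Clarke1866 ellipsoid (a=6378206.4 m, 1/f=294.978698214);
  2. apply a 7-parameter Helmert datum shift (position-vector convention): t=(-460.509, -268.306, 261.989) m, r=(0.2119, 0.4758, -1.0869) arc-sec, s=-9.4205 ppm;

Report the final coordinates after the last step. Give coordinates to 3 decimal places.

X=-2836115.962 m, Y=3825144.562 m, Z=-4231803.242 m

start: φ=-41.822567°, λ=126.548589°, h=2066.693 m
→ ECEF (a=6378206.400, f=1/294.978698214): X=-2835692.5617, Y=3825429.6154, Z=-4232115.5709
→ Helmert 7p (PV): X=-2836115.9616, Y=3825144.5620, Z=-4231803.2422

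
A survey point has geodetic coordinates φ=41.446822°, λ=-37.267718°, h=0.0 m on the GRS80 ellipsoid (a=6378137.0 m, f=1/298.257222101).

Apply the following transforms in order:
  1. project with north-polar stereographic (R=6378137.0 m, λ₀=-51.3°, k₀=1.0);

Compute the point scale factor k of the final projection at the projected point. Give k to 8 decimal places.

1.20342401

start: φ=41.446822°, λ=-37.267718°, h=0.000 m
→ into stereo (λ₀=-51.3°): φ=41.44682200°, λ−λ₀=14.03228200°
scale k = 1.20342401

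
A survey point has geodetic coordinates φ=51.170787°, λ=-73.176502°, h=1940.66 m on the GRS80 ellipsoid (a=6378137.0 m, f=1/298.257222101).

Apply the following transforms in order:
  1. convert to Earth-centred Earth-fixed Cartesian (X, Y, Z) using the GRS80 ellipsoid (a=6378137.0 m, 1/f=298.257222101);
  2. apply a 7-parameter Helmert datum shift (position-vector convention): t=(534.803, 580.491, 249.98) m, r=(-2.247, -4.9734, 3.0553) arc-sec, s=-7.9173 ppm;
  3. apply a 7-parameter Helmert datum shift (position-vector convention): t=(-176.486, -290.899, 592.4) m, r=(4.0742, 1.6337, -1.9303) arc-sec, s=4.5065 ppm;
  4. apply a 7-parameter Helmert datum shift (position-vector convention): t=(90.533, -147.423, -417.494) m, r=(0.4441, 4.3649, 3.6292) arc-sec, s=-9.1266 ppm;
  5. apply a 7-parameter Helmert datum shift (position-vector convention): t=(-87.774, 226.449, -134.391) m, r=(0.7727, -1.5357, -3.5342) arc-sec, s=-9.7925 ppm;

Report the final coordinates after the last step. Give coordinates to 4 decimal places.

X=1160492.8266 m, Y=-3836516.9977 m, Z=4947117.7925 m

start: φ=51.170787°, λ=-73.176502°, h=1940.660 m
→ ECEF (a=6378137.000, f=1/298.257222101): X=1160147.1905, Y=-3836905.1303, Z=4946991.5169
→ Helmert 7p (PV): X=1160610.3625, Y=-3836223.1859, Z=4947272.1011
→ Helmert 7p (PV): X=1160442.3905, Y=-3836639.9546, Z=4947801.8289
→ Helmert 7p (PV): X=1160694.5397, Y=-3836742.5973, Z=4947306.3612
→ Helmert 7p (PV): X=1160492.8266, Y=-3836516.9977, Z=4947117.7925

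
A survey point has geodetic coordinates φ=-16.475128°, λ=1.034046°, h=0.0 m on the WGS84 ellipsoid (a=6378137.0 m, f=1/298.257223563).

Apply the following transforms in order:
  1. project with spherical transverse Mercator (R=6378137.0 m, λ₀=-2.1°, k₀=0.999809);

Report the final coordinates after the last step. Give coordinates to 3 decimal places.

start: φ=-16.475128°, λ=1.034046°, h=0.000 m
→ tm (R=6378137.0, λ₀=-2.1°): E=334632.5422, N=-1836249.9325

E=334632.542 m, N=-1836249.932 m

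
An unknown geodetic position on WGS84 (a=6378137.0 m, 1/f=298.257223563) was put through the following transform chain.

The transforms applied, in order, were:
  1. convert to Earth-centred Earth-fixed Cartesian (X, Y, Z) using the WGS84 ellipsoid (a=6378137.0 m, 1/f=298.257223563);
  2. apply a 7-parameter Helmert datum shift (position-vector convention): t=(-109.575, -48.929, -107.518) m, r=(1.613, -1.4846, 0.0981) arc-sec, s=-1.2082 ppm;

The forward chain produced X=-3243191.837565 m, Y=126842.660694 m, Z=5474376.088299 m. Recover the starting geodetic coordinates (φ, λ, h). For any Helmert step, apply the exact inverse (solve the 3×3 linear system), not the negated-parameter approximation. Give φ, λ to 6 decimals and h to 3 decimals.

φ=59.507184°, λ=177.758530°, h=1962.908 m

start: X=-3243191.8376, Y=126842.6607, Z=5474376.0883 m
→ Helmert⁻¹: X=-3243046.7174, Y=126936.0963, Z=5474512.5699
→ geod (Bowring, a=6378137.000): φ=59.50718400°, λ=177.75853000°, h=1962.9080 m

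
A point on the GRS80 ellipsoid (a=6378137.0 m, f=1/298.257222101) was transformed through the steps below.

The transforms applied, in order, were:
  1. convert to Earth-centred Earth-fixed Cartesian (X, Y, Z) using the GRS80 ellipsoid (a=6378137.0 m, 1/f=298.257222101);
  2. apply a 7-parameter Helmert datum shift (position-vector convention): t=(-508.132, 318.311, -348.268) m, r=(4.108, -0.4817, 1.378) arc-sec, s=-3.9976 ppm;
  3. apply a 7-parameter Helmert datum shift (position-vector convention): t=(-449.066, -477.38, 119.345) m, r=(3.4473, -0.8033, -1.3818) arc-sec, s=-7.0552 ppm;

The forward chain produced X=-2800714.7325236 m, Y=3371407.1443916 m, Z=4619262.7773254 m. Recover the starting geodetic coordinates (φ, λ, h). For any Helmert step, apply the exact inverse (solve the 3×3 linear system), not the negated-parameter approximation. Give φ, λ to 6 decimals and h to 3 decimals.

φ=46.698920°, λ=129.704629°, h=773.461 m

start: X=-2800714.7325, Y=3371407.1444, Z=4619262.7773 m
→ Helmert⁻¹: X=-2800290.0232, Y=3371966.7537, Z=4619130.5717
→ Helmert⁻¹: X=-2799759.7697, Y=3371772.6271, Z=4619436.6923
→ geod (Bowring, a=6378137.000): φ=46.69892000°, λ=129.70462900°, h=773.4610 m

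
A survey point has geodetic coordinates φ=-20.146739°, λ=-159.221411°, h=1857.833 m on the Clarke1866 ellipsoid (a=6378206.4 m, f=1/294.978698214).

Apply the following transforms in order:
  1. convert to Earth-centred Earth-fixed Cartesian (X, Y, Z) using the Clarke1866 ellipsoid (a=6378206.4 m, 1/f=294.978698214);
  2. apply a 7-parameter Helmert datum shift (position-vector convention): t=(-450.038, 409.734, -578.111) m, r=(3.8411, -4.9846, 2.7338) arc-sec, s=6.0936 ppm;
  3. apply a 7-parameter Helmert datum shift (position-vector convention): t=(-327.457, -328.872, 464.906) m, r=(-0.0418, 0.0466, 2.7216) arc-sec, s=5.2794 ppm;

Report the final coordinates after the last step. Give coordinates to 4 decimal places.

X=-5603093.2018 m, Y=-2125793.0688 m, Z=-2183776.0893 m

start: φ=-20.146739°, λ=-159.221411°, h=1857.833 m
→ ECEF (a=6378206.400, f=1/294.978698214): X=-5602360.4798, Y=-2125741.7948, Z=-2183464.7705
→ Helmert 7p (PV): X=-5602763.7160, Y=-2125378.6063, Z=-2184231.1604
→ Helmert 7p (PV): X=-5603093.2018, Y=-2125793.0688, Z=-2183776.0893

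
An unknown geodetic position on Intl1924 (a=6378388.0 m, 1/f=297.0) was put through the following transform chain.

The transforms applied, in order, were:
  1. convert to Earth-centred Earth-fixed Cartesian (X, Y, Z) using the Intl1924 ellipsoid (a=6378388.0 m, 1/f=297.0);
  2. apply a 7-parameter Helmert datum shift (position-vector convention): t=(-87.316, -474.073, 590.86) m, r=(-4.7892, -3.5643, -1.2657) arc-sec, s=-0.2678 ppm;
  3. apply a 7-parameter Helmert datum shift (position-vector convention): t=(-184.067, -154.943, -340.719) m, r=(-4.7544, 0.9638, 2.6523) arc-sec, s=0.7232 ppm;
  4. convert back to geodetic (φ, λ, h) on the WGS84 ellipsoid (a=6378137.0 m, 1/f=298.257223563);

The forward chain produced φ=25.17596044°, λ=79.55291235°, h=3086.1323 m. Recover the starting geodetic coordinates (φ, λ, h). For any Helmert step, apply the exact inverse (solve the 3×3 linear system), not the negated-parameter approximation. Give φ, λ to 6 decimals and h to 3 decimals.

start: φ=25.175960°, λ=79.552912°, h=3086.132 m
→ ECEF (a=6378137.000, f=1/298.257223563): X=1047808.1584, Y=5682750.1882, Z=2698040.2647
→ Helmert⁻¹: X=1048051.9322, Y=5682825.3440, Z=2698514.9184
→ Helmert⁻¹: X=1048151.2775, Y=5683244.7258, Z=2698038.6262
→ geod (Bowring, a=6378388.000): φ=25.17447500°, λ=79.55045600°, h=3347.3780 m

φ=25.174475°, λ=79.550456°, h=3347.378 m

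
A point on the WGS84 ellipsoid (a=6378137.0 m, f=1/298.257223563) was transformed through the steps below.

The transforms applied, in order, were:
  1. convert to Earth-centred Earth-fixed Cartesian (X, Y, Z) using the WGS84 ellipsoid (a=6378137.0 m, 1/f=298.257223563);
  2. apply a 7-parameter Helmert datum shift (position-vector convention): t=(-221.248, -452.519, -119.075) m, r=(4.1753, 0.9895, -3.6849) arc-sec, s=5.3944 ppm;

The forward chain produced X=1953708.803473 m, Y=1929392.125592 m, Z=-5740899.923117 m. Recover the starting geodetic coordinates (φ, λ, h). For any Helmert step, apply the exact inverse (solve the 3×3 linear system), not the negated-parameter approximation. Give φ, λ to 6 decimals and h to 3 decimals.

start: X=1953708.8035, Y=1929392.1256, Z=-5740899.9231 m
→ Helmert⁻¹: X=1953912.5763, Y=1929752.9334, Z=-5740779.5697
→ geod (Bowring, a=6378137.000): φ=-64.58435300°, λ=44.64357700°, h=3106.8170 m

φ=-64.584353°, λ=44.643577°, h=3106.817 m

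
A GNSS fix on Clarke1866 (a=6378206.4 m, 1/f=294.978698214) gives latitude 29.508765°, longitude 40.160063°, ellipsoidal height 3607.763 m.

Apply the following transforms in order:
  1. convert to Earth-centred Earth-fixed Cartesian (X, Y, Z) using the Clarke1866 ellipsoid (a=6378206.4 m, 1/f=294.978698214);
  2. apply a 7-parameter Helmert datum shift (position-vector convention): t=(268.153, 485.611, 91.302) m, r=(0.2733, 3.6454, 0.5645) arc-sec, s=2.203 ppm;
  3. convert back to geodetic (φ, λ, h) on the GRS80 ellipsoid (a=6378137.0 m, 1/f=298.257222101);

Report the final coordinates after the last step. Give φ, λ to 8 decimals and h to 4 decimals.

start: φ=29.508765°, λ=40.160063°, h=3607.763 m
→ ECEF (a=6378206.400, f=1/294.978698214): X=4248083.5203, Y=3584836.2512, Z=3124705.9403
→ Helmert 7p (PV): X=4248406.4453, Y=3585337.2454, Z=3124733.7977
→ geod (Bowring, a=6378137.000): φ=29.50461701°, λ=40.16186275°, h=4129.3009 m

φ=29.50461701°, λ=40.16186275°, h=4129.3009 m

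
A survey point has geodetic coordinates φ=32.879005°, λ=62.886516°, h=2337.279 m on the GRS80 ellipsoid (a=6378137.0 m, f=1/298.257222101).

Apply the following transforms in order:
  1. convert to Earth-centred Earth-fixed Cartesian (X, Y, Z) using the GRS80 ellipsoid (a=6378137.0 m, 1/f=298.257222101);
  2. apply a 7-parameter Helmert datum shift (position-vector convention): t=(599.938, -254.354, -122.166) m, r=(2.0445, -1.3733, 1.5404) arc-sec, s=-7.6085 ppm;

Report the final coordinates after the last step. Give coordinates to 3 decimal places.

X=2445068.188 m, Y=4773983.109 m, Z=3443881.078 m

start: φ=32.879005°, λ=62.886516°, h=2337.279 m
→ ECEF (a=6378137.000, f=1/298.257222101): X=2444545.4336, Y=4774289.6686, Z=3443965.8492
→ Helmert 7p (PV): X=2445068.1883, Y=4773983.1090, Z=3443881.0778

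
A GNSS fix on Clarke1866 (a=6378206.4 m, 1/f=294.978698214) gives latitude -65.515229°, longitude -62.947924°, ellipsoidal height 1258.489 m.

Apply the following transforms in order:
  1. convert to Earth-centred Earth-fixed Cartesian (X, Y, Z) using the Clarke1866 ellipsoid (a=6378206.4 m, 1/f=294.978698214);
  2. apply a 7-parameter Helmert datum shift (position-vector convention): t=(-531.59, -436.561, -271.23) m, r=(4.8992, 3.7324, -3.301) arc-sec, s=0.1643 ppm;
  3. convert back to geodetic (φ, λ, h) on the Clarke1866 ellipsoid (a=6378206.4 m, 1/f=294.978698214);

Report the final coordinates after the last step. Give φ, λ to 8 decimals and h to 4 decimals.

start: φ=-65.515229°, λ=-62.947924°, h=1258.489 m
→ ECEF (a=6378206.400, f=1/294.978698214): X=1205865.6749, Y=-2361336.4514, Z=-5782707.9439
→ Helmert 7p (PV): X=1205191.8537, Y=-2361655.3478, Z=-5783058.0309
→ geod (Bowring, a=6378206.400): φ=-65.51671224°, λ=-62.96402611°, h=1567.8355 m

φ=-65.51671224°, λ=-62.96402611°, h=1567.8355 m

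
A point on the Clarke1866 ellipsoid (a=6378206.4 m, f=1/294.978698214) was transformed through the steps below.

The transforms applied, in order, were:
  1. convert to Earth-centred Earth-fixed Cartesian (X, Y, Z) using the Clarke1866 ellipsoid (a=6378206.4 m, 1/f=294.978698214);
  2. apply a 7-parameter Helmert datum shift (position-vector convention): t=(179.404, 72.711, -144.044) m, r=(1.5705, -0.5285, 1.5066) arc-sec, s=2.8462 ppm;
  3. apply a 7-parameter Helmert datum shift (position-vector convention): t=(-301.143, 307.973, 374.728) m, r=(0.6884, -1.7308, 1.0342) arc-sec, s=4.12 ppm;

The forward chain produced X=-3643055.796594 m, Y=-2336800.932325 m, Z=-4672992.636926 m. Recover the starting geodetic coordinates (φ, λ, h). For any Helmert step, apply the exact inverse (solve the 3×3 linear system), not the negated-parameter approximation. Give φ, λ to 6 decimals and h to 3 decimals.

φ=-47.387995°, λ=-147.317662°, h=3062.090 m

start: X=-3643055.7966, Y=-2336800.9323, Z=-4672992.6369 m
→ Helmert⁻¹: X=-3642790.5780, Y=-2337096.6087, Z=-4673309.7436
→ Helmert⁻¹: X=-3642988.6583, Y=-2337171.6397, Z=-4673125.2694
→ geod (Bowring, a=6378206.400): φ=-47.38799500°, λ=-147.31766200°, h=3062.0900 m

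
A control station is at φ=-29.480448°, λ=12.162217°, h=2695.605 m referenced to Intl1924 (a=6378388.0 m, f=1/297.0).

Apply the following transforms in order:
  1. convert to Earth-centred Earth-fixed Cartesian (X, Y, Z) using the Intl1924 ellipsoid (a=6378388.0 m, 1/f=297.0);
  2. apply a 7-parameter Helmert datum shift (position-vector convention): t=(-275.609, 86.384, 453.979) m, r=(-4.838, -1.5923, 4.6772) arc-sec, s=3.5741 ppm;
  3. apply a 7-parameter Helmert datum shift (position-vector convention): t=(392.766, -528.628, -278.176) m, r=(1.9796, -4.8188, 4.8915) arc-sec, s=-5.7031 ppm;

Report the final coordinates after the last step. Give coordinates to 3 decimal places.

X=5434777.637 m, Y=1171021.772 m, Z=-3121404.379 m

start: φ=-29.480448°, λ=12.162217°, h=2695.605 m
→ ECEF (a=6378388.000, f=1/297.0): X=5434629.3690, Y=1171257.6676, Z=-3121739.5071
→ Helmert 7p (PV): X=5434370.7237, Y=1171398.2507, Z=-3121282.2040
→ Helmert 7p (PV): X=5434777.6373, Y=1171021.7715, Z=-3121404.3786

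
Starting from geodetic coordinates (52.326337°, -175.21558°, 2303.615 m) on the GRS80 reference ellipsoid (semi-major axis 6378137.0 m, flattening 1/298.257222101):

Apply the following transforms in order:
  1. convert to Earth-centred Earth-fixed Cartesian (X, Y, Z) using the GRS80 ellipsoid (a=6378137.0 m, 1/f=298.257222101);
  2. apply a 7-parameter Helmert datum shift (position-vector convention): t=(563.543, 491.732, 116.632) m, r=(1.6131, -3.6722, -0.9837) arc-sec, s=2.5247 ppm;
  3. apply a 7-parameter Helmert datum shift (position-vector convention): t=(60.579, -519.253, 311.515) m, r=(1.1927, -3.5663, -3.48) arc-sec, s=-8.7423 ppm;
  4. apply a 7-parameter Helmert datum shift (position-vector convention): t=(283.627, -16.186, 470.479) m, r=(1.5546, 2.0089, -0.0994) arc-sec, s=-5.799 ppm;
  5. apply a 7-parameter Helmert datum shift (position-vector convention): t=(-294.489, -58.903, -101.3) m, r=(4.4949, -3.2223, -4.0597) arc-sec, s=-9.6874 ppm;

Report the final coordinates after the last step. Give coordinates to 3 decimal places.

X=-3893596.655 m, Y=-326076.875 m, Z=5027415.427 m

start: φ=52.326337°, λ=-175.215580°, h=2303.615 m
→ ECEF (a=6378137.000, f=1/298.257222101): X=-3894074.8075, Y=-325928.2697, Z=5026900.7513
→ Helmert 7p (PV): X=-3893612.1460, Y=-325458.1024, Z=5026958.1981
→ Helmert 7p (PV): X=-3893609.9337, Y=-325937.8871, Z=5027156.5644
→ Helmert 7p (PV): X=-3893254.9234, Y=-325988.1956, Z=5027633.3557
→ Helmert 7p (PV): X=-3893596.6546, Y=-326076.8750, Z=5027415.4267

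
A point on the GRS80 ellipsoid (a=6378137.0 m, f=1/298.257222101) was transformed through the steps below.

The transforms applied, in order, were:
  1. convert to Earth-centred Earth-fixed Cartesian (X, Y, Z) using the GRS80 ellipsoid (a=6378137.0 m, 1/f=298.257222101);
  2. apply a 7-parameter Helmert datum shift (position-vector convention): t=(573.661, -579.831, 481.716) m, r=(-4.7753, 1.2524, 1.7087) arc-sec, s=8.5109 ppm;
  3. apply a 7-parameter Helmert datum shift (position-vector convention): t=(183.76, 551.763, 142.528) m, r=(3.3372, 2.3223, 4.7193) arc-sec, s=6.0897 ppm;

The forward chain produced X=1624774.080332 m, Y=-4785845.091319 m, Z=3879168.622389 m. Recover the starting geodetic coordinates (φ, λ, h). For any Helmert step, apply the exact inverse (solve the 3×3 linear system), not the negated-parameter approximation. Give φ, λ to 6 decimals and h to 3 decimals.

start: X=1624774.0803, Y=-4785845.0913, Z=3879168.6224 m
→ Helmert⁻¹: X=1624427.2424, Y=-4786342.1127, Z=3879098.2008
→ Helmert⁻¹: X=1623776.5659, Y=-4785824.7942, Z=3878482.5357
→ geod (Bowring, a=6378137.000): φ=37.69012800°, λ=-71.25850300°, h=324.4620 m

φ=37.690128°, λ=-71.258503°, h=324.462 m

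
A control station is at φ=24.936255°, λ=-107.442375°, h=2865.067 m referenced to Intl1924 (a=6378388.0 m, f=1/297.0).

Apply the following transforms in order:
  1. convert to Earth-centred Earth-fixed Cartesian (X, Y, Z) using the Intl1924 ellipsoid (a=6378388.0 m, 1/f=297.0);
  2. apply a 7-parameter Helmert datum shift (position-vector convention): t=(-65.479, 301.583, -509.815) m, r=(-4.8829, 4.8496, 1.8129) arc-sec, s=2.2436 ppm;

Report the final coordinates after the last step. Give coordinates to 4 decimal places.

X=-1735440.4545 m, Y=-5523274.8160 m, Z=2673584.6675 m

start: φ=24.936255°, λ=-107.442375°, h=2865.067 m
→ ECEF (a=6378388.000, f=1/297.0): X=-1735482.4980, Y=-5523612.0524, Z=2673916.9188
→ Helmert 7p (PV): X=-1735440.4545, Y=-5523274.8160, Z=2673584.6675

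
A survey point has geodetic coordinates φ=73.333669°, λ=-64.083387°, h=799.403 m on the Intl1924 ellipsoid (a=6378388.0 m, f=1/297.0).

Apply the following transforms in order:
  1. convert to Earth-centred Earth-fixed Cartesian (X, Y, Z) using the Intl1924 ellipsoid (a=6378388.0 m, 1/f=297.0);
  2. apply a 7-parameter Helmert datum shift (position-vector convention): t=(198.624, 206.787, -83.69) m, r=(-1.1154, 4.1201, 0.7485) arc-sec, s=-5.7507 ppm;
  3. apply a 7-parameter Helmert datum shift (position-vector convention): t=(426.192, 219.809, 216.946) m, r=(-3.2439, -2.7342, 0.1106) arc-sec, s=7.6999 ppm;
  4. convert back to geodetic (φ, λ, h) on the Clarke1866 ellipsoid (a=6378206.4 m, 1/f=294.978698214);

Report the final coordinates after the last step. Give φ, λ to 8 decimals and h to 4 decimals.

φ=73.33659783°, λ=-64.05687433°, h=1224.0434 m

start: φ=73.333669°, λ=-64.083387°, h=799.403 m
→ ECEF (a=6378388.000, f=1/297.0): X=802099.5357, Y=-1650640.5776, Z=6088937.0660
→ Helmert 7p (PV): X=802421.1615, Y=-1650388.4611, Z=6088811.2646
→ Helmert 7p (PV): X=802773.7045, Y=-1650085.1710, Z=6089111.6863
→ geod (Bowring, a=6378206.400): φ=73.33659783°, λ=-64.05687433°, h=1224.0434 m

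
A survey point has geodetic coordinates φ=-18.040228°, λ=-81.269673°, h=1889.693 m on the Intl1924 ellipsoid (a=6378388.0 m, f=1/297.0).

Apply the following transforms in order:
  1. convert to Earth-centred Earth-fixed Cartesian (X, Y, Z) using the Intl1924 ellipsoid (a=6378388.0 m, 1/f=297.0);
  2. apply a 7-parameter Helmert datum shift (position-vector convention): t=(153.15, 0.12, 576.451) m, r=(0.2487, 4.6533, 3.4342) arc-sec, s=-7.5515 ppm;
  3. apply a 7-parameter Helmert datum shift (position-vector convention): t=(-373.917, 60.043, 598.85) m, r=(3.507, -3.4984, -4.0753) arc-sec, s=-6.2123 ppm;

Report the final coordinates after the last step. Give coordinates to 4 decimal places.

start: φ=-18.040228°, λ=-81.269673°, h=1889.693 m
→ ECEF (a=6378388.000, f=1/297.0): X=921112.6677, Y=-5998262.5149, Z=-1963227.7411
→ Helmert 7p (PV): X=921314.4393, Y=-5998199.3960, Z=-1962664.4770
→ Helmert 7p (PV): X=920849.5774, Y=-5998086.9234, Z=-1962139.7915

X=920849.5774 m, Y=-5998086.9234 m, Z=-1962139.7915 m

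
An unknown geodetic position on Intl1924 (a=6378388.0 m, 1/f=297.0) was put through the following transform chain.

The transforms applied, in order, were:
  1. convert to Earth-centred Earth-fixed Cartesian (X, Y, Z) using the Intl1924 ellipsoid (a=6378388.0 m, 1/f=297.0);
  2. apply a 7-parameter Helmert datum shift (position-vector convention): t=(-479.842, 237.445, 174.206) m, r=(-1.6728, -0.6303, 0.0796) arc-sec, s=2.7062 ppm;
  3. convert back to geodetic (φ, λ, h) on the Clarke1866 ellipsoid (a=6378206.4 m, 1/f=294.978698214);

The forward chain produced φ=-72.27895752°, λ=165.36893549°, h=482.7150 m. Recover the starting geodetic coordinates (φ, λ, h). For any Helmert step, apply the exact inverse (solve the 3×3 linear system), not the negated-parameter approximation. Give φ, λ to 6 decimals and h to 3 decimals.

start: φ=-72.278958°, λ=165.368935°, h=482.715 m
→ ECEF (a=6378206.400, f=1/294.978698214): X=-1884398.6931, Y=491940.2485, Z=-6053511.5735
→ Helmert⁻¹: X=-1883932.0617, Y=491751.2949, Z=-6053659.6521
→ geod (Bowring, a=6378388.000): φ=-72.28285900°, λ=165.37084700°, h=157.2990 m

φ=-72.282859°, λ=165.370847°, h=157.299 m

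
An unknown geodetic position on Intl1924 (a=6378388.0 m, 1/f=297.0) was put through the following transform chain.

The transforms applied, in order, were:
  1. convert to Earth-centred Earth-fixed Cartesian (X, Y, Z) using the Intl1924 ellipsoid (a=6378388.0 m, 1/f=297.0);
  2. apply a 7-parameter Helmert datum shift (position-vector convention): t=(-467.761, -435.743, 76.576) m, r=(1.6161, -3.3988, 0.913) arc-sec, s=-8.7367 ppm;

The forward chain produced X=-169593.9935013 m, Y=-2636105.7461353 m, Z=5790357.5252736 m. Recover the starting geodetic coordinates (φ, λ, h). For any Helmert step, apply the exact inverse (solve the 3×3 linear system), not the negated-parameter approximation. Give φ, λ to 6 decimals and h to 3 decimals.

start: X=-169593.9935, Y=-2636105.7461, Z=5790357.5253 m
→ Helmert⁻¹: X=-169043.9638, Y=-2635646.9143, Z=5790354.9736
→ geod (Bowring, a=6378388.000): φ=65.62712000°, λ=-93.66978500°, h=3634.8720 m

φ=65.627120°, λ=-93.669785°, h=3634.872 m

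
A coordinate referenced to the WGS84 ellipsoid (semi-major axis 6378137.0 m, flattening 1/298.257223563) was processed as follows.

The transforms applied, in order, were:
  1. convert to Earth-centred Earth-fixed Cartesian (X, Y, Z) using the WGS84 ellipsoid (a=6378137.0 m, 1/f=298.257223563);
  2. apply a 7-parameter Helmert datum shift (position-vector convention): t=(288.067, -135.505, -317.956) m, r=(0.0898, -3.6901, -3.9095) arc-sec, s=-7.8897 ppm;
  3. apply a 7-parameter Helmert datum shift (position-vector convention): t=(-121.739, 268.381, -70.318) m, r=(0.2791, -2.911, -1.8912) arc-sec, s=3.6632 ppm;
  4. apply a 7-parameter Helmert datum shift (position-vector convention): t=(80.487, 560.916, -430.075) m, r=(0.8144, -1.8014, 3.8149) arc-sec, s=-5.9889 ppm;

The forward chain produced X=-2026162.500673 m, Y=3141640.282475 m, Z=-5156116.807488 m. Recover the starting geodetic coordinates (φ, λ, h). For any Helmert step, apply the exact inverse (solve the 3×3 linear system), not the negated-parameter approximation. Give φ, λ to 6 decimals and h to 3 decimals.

start: X=-2026162.5007, Y=3141640.2825, Z=-5156116.8075 m
→ Helmert⁻¹: X=-2026242.0544, Y=3141115.2974, Z=-5155712.3157
→ Helmert⁻¹: X=-2026214.4513, Y=3140809.8569, Z=-5155598.7656
→ Helmert⁻¹: X=-2026670.2681, Y=3140929.4857, Z=-5155286.5937
→ geod (Bowring, a=6378137.000): φ=-54.23726000°, λ=122.83194400°, h=3776.4400 m

φ=-54.237260°, λ=122.831944°, h=3776.440 m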